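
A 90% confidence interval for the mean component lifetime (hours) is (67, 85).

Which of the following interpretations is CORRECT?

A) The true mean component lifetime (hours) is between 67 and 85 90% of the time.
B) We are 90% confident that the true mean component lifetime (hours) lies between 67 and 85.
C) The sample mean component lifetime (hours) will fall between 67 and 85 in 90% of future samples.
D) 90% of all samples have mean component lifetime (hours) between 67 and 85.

A confidence interval represents our confidence in the procedure, not a probability statement about the parameter.

Key concept: If we repeated this sampling process many times and computed a 90% CI each time, about 90% of those intervals would contain the true population parameter.

For this specific interval (67, 85):
- Midpoint (point estimate): 76
- Margin of error: 9

The correct interpretation is the one stating confidence that the true parameter lies in the interval — option B.

B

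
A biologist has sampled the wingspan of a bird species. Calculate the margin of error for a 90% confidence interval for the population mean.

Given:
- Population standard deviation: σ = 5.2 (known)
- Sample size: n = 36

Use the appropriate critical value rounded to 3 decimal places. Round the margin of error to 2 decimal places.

The population standard deviation σ is known, so use the z-interval margin of error formula.

For 90% confidence, z* = 1.645 (from standard normal table)

Margin of error formula for z-interval: E = z* × σ/√n

E = 1.645 × 5.2/√36
  = 1.645 × 0.866667
  = 1.4257

Rounded to 2 decimal places:

1.43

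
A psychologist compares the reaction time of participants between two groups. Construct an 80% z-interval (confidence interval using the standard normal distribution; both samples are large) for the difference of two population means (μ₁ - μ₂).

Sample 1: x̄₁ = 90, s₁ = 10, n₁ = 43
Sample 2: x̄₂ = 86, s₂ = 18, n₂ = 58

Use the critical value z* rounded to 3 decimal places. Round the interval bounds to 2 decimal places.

Both samples are large (n₁ = 43 ≥ 30, n₂ = 58 ≥ 30), so a z-interval for the difference of means applies.

Point estimate: x̄₁ - x̄₂ = 90 - 86 = 4

Standard error: SE = √(s₁²/n₁ + s₂²/n₂)
= √(10²/43 + 18²/58)
= √(2.325581 + 5.586207)
= 2.812790

For 80% confidence, z* = 1.282 (from standard normal table)
Margin of error: E = z* × SE = 1.282 × 2.812790 = 3.6060

Z-interval: (x̄₁ - x̄₂) ± E = 4 ± 3.6060 = (0.3940, 7.6060)

Rounded to 2 decimal places:

(0.39, 7.61)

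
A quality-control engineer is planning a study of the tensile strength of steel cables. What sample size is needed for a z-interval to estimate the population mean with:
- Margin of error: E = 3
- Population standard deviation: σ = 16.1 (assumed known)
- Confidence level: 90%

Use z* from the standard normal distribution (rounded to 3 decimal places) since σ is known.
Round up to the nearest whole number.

Using z* since population σ is known (z-interval formula).

For 90% confidence, z* = 1.645 (from standard normal table)

Sample size formula for z-interval: n = (z*σ/E)²

n = (1.645 × 16.1 / 3)²
  = (8.828167)²
  = 77.9365

Round up to the nearest whole number: n = 78

78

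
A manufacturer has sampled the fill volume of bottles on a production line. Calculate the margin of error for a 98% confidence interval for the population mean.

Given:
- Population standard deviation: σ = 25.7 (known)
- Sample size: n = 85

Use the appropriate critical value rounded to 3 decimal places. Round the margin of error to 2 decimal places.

The population standard deviation σ is known, so use the z-interval margin of error formula.

For 98% confidence, z* = 2.326 (from standard normal table)

Margin of error formula for z-interval: E = z* × σ/√n

E = 2.326 × 25.7/√85
  = 2.326 × 2.787556
  = 6.4839

Rounded to 2 decimal places:

6.48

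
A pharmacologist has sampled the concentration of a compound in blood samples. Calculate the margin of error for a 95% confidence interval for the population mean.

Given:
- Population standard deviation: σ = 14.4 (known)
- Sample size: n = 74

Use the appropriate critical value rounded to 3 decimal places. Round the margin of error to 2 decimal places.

The population standard deviation σ is known, so use the z-interval margin of error formula.

For 95% confidence, z* = 1.96 (from standard normal table)

Margin of error formula for z-interval: E = z* × σ/√n

E = 1.96 × 14.4/√74
  = 1.96 × 1.673966
  = 3.2810

Rounded to 2 decimal places:

3.28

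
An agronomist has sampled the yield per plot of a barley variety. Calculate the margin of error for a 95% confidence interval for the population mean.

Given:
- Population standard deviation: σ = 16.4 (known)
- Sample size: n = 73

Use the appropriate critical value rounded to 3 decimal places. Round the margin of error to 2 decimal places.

The population standard deviation σ is known, so use the z-interval margin of error formula.

For 95% confidence, z* = 1.96 (from standard normal table)

Margin of error formula for z-interval: E = z* × σ/√n

E = 1.96 × 16.4/√73
  = 1.96 × 1.919475
  = 3.7622

Rounded to 2 decimal places:

3.76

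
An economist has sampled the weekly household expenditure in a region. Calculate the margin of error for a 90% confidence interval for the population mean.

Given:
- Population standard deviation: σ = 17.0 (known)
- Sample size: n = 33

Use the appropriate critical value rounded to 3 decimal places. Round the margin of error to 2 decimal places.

The population standard deviation σ is known, so use the z-interval margin of error formula.

For 90% confidence, z* = 1.645 (from standard normal table)

Margin of error formula for z-interval: E = z* × σ/√n

E = 1.645 × 17.0/√33
  = 1.645 × 2.959320
  = 4.8681

Rounded to 2 decimal places:

4.87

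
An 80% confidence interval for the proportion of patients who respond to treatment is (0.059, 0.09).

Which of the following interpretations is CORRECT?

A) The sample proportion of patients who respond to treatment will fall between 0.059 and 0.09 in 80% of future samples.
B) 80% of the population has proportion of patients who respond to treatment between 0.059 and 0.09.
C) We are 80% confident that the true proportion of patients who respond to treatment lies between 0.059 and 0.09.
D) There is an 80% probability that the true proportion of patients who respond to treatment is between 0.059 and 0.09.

A confidence interval represents our confidence in the procedure, not a probability statement about the parameter.

Key concept: If we repeated this sampling process many times and computed an 80% CI each time, about 80% of those intervals would contain the true population parameter.

For this specific interval (0.059, 0.09):
- Midpoint (point estimate): 0.0745
- Margin of error: 0.0155

The correct interpretation is the one stating confidence that the true parameter lies in the interval — option C.

C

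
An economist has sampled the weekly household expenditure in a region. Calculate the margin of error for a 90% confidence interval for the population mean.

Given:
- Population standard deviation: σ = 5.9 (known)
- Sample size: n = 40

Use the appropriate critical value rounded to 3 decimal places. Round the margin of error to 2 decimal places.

The population standard deviation σ is known, so use the z-interval margin of error formula.

For 90% confidence, z* = 1.645 (from standard normal table)

Margin of error formula for z-interval: E = z* × σ/√n

E = 1.645 × 5.9/√40
  = 1.645 × 0.932872
  = 1.5346

Rounded to 2 decimal places:

1.53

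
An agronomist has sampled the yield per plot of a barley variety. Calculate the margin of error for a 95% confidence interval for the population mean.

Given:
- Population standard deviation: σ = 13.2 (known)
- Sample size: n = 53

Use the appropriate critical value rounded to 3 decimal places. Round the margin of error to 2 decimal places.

The population standard deviation σ is known, so use the z-interval margin of error formula.

For 95% confidence, z* = 1.96 (from standard normal table)

Margin of error formula for z-interval: E = z* × σ/√n

E = 1.96 × 13.2/√53
  = 1.96 × 1.813159
  = 3.5538

Rounded to 2 decimal places:

3.55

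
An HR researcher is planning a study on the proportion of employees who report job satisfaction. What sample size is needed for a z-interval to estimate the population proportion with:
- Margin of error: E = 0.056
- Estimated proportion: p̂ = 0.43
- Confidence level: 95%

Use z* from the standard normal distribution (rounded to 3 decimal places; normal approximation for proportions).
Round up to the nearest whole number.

Using z* for proportion z-interval (normal approximation).

For 95% confidence, z* = 1.96 (from standard normal table)

Sample size formula for proportion z-interval: n = z*²p̂(1-p̂)/E²

n = 1.96² × 0.43 × 0.57 / 0.056²
  = 3.8416 × 0.2451 / 0.003136
  = 300.2475

Round up to the nearest whole number: n = 301

301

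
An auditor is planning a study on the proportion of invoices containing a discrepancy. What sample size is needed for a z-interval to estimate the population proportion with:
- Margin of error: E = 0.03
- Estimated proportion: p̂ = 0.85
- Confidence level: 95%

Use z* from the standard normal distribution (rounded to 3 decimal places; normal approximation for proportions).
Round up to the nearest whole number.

Using z* for proportion z-interval (normal approximation).

For 95% confidence, z* = 1.96 (from standard normal table)

Sample size formula for proportion z-interval: n = z*²p̂(1-p̂)/E²

n = 1.96² × 0.85 × 0.15 / 0.03²
  = 3.8416 × 0.1275 / 0.0009
  = 544.2267

Round up to the nearest whole number: n = 545

545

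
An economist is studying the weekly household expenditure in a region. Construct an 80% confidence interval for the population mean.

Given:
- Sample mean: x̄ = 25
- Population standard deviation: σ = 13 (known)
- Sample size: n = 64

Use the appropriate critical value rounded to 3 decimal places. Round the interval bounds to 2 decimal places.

The population standard deviation σ is known, so use a z-interval (standard normal critical value).

For 80% confidence, z* = 1.282 (from standard normal table)

Standard error: SE = σ/√n = 13/√64 = 1.625000

Margin of error: E = z* × SE = 1.282 × 1.625000 = 2.0833

Z-interval: x̄ ± E = 25 ± 2.0833 = (22.9168, 27.0832)

Rounded to 2 decimal places:

(22.92, 27.08)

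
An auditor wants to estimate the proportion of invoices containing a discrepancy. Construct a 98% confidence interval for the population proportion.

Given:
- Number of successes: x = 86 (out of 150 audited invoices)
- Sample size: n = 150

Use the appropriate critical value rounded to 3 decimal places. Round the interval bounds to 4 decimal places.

Sample proportion: p̂ = 86/150 = 0.573333

Check conditions for normal approximation:
  np̂ = 86 ≥ 10 ✓
  n(1-p̂) = 64 ≥ 10 ✓

The sample is large enough, so use a z-interval (normal approximation) for the proportion.

For 98% confidence, z* = 2.326 (from standard normal table)

Standard error: SE = √(p̂(1-p̂)/n) = √(0.573333×0.426667/150) = 0.04038335

Margin of error: E = z* × SE = 2.326 × 0.04038335 = 0.093932

Z-interval: p̂ ± E = 0.573333 ± 0.093932 = (0.479402, 0.667265)

Rounded to 4 decimal places:

(0.4794, 0.6673)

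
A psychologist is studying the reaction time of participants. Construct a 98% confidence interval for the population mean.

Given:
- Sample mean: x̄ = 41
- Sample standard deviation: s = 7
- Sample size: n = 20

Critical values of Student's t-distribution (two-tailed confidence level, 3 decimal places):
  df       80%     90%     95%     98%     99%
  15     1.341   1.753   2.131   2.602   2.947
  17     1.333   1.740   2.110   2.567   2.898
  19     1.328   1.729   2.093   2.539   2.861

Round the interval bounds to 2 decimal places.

The population standard deviation σ is unknown (only the sample standard deviation s is given), so use a t-interval with df = n - 1 = 20 - 1 = 19.

For 98% confidence with df = 19, t* = 2.539 (from t-table)

Standard error: SE = s/√n = 7/√20 = 1.565248

Margin of error: E = t* × SE = 2.539 × 1.565248 = 3.9742

T-interval: x̄ ± E = 41 ± 3.9742 = (37.0258, 44.9742)

Rounded to 2 decimal places:

(37.03, 44.97)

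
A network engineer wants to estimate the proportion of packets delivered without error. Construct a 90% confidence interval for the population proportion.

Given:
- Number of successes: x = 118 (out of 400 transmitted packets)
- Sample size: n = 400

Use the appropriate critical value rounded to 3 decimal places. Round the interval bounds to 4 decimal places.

Sample proportion: p̂ = 118/400 = 0.295000

Check conditions for normal approximation:
  np̂ = 118 ≥ 10 ✓
  n(1-p̂) = 282 ≥ 10 ✓

The sample is large enough, so use a z-interval (normal approximation) for the proportion.

For 90% confidence, z* = 1.645 (from standard normal table)

Standard error: SE = √(p̂(1-p̂)/n) = √(0.295000×0.705000/400) = 0.02280214

Margin of error: E = z* × SE = 1.645 × 0.02280214 = 0.037510

Z-interval: p̂ ± E = 0.295000 ± 0.037510 = (0.257490, 0.332510)

Rounded to 4 decimal places:

(0.2575, 0.3325)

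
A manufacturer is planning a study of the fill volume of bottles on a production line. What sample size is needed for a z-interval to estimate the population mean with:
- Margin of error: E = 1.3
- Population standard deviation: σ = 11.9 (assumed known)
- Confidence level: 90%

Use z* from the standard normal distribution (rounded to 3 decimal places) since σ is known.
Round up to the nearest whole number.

Using z* since population σ is known (z-interval formula).

For 90% confidence, z* = 1.645 (from standard normal table)

Sample size formula for z-interval: n = (z*σ/E)²

n = (1.645 × 11.9 / 1.3)²
  = (15.058077)²
  = 226.7457

Round up to the nearest whole number: n = 227

227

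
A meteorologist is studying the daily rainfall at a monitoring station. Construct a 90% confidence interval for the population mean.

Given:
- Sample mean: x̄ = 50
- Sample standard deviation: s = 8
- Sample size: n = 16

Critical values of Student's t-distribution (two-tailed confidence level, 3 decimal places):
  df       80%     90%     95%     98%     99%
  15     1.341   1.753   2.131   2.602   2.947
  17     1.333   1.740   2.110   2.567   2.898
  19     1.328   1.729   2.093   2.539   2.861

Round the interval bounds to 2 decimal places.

The population standard deviation σ is unknown (only the sample standard deviation s is given), so use a t-interval with df = n - 1 = 16 - 1 = 15.

For 90% confidence with df = 15, t* = 1.753 (from t-table)

Standard error: SE = s/√n = 8/√16 = 2.000000

Margin of error: E = t* × SE = 1.753 × 2.000000 = 3.5060

T-interval: x̄ ± E = 50 ± 3.5060 = (46.4940, 53.5060)

Rounded to 2 decimal places:

(46.49, 53.51)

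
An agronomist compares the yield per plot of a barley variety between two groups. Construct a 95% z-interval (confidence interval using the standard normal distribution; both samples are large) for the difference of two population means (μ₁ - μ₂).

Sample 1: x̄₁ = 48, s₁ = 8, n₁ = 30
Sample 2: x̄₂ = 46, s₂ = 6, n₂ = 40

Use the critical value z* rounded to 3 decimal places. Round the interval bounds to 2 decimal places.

Both samples are large (n₁ = 30 ≥ 30, n₂ = 40 ≥ 30), so a z-interval for the difference of means applies.

Point estimate: x̄₁ - x̄₂ = 48 - 46 = 2

Standard error: SE = √(s₁²/n₁ + s₂²/n₂)
= √(8²/30 + 6²/40)
= √(2.133333 + 0.900000)
= 1.741647

For 95% confidence, z* = 1.96 (from standard normal table)
Margin of error: E = z* × SE = 1.96 × 1.741647 = 3.4136

Z-interval: (x̄₁ - x̄₂) ± E = 2 ± 3.4136 = (-1.4136, 5.4136)

Rounded to 2 decimal places:

(-1.41, 5.41)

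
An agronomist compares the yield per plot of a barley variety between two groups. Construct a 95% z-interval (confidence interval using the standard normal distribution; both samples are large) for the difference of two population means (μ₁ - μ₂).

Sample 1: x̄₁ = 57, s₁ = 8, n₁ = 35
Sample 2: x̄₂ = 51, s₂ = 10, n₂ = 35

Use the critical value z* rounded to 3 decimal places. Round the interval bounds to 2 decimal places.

Both samples are large (n₁ = 35 ≥ 30, n₂ = 35 ≥ 30), so a z-interval for the difference of means applies.

Point estimate: x̄₁ - x̄₂ = 57 - 51 = 6

Standard error: SE = √(s₁²/n₁ + s₂²/n₂)
= √(8²/35 + 10²/35)
= √(1.828571 + 2.857143)
= 2.164651

For 95% confidence, z* = 1.96 (from standard normal table)
Margin of error: E = z* × SE = 1.96 × 2.164651 = 4.2427

Z-interval: (x̄₁ - x̄₂) ± E = 6 ± 4.2427 = (1.7573, 10.2427)

Rounded to 2 decimal places:

(1.76, 10.24)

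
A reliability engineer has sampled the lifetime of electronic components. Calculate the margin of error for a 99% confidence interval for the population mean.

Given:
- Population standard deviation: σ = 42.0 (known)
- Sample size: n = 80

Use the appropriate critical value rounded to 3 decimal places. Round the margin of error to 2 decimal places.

The population standard deviation σ is known, so use the z-interval margin of error formula.

For 99% confidence, z* = 2.576 (from standard normal table)

Margin of error formula for z-interval: E = z* × σ/√n

E = 2.576 × 42.0/√80
  = 2.576 × 4.695743
  = 12.0962

Rounded to 2 decimal places:

12.10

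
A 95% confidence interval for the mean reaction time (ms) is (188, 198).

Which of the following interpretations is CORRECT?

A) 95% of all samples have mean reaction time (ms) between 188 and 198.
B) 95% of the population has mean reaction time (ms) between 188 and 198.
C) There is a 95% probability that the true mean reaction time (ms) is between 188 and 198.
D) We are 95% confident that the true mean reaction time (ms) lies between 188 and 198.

A confidence interval represents our confidence in the procedure, not a probability statement about the parameter.

Key concept: If we repeated this sampling process many times and computed a 95% CI each time, about 95% of those intervals would contain the true population parameter.

For this specific interval (188, 198):
- Midpoint (point estimate): 193
- Margin of error: 5

The correct interpretation is the one stating confidence that the true parameter lies in the interval — option D.

D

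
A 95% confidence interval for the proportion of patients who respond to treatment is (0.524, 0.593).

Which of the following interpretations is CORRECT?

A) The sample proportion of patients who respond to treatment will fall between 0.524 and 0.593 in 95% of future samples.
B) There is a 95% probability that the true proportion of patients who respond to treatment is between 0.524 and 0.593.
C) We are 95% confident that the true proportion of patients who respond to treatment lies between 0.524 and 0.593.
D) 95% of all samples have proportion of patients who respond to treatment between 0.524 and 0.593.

A confidence interval represents our confidence in the procedure, not a probability statement about the parameter.

Key concept: If we repeated this sampling process many times and computed a 95% CI each time, about 95% of those intervals would contain the true population parameter.

For this specific interval (0.524, 0.593):
- Midpoint (point estimate): 0.5585
- Margin of error: 0.0345

The correct interpretation is the one stating confidence that the true parameter lies in the interval — option C.

C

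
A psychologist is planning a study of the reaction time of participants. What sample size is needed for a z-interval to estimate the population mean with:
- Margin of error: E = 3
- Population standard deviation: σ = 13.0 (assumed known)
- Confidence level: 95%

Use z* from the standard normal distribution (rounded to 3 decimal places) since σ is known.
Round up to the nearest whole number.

Using z* since population σ is known (z-interval formula).

For 95% confidence, z* = 1.96 (from standard normal table)

Sample size formula for z-interval: n = (z*σ/E)²

n = (1.96 × 13.0 / 3)²
  = (8.493333)²
  = 72.1367

Round up to the nearest whole number: n = 73

73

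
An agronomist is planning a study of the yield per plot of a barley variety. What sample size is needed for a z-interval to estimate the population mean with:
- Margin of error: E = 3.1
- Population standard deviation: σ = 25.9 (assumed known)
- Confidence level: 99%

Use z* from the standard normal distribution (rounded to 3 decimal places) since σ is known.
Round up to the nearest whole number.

Using z* since population σ is known (z-interval formula).

For 99% confidence, z* = 2.576 (from standard normal table)

Sample size formula for z-interval: n = (z*σ/E)²

n = (2.576 × 25.9 / 3.1)²
  = (21.522065)²
  = 463.1993

Round up to the nearest whole number: n = 464

464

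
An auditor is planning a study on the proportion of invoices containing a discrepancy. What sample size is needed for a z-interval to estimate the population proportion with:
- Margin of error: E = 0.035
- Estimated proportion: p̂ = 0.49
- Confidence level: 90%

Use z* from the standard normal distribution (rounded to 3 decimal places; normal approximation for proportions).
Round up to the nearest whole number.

Using z* for proportion z-interval (normal approximation).

For 90% confidence, z* = 1.645 (from standard normal table)

Sample size formula for proportion z-interval: n = z*²p̂(1-p̂)/E²

n = 1.645² × 0.49 × 0.51 / 0.035²
  = 2.706025 × 0.2499 / 0.001225
  = 552.0291

Round up to the nearest whole number: n = 553

553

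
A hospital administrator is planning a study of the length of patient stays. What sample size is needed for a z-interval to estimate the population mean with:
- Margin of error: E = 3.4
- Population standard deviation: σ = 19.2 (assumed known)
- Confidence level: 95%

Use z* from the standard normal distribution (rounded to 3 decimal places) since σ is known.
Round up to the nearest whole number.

Using z* since population σ is known (z-interval formula).

For 95% confidence, z* = 1.96 (from standard normal table)

Sample size formula for z-interval: n = (z*σ/E)²

n = (1.96 × 19.2 / 3.4)²
  = (11.068235)²
  = 122.5058

Round up to the nearest whole number: n = 123

123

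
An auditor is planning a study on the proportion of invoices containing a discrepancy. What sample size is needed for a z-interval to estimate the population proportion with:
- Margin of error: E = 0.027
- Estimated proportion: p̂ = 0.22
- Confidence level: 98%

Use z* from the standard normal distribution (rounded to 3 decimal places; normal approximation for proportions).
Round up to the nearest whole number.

Using z* for proportion z-interval (normal approximation).

For 98% confidence, z* = 2.326 (from standard normal table)

Sample size formula for proportion z-interval: n = z*²p̂(1-p̂)/E²

n = 2.326² × 0.22 × 0.78 / 0.027²
  = 5.410276 × 0.1716 / 0.000729
  = 1273.5300

Round up to the nearest whole number: n = 1274

1274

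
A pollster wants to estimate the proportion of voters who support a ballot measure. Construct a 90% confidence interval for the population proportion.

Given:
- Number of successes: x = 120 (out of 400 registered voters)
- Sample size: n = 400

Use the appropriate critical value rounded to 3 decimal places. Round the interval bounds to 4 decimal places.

Sample proportion: p̂ = 120/400 = 0.300000

Check conditions for normal approximation:
  np̂ = 120 ≥ 10 ✓
  n(1-p̂) = 280 ≥ 10 ✓

The sample is large enough, so use a z-interval (normal approximation) for the proportion.

For 90% confidence, z* = 1.645 (from standard normal table)

Standard error: SE = √(p̂(1-p̂)/n) = √(0.300000×0.700000/400) = 0.02291288

Margin of error: E = z* × SE = 1.645 × 0.02291288 = 0.037692

Z-interval: p̂ ± E = 0.300000 ± 0.037692 = (0.262308, 0.337692)

Rounded to 4 decimal places:

(0.2623, 0.3377)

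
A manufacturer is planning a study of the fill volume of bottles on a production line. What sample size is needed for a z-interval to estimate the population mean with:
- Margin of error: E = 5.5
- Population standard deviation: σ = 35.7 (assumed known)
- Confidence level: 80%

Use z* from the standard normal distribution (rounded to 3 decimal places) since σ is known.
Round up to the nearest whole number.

Using z* since population σ is known (z-interval formula).

For 80% confidence, z* = 1.282 (from standard normal table)

Sample size formula for z-interval: n = (z*σ/E)²

n = (1.282 × 35.7 / 5.5)²
  = (8.321345)²
  = 69.2448

Round up to the nearest whole number: n = 70

70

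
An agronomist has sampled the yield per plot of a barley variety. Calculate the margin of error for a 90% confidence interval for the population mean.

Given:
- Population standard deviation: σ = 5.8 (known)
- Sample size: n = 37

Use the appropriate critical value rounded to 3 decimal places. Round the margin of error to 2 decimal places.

The population standard deviation σ is known, so use the z-interval margin of error formula.

For 90% confidence, z* = 1.645 (from standard normal table)

Margin of error formula for z-interval: E = z* × σ/√n

E = 1.645 × 5.8/√37
  = 1.645 × 0.953514
  = 1.5685

Rounded to 2 decimal places:

1.57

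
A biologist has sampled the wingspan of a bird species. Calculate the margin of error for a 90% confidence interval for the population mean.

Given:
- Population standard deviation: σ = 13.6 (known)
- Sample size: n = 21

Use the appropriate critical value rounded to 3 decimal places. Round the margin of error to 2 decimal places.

The population standard deviation σ is known, so use the z-interval margin of error formula.

For 90% confidence, z* = 1.645 (from standard normal table)

Margin of error formula for z-interval: E = z* × σ/√n

E = 1.645 × 13.6/√21
  = 1.645 × 2.967763
  = 4.8820

Rounded to 2 decimal places:

4.88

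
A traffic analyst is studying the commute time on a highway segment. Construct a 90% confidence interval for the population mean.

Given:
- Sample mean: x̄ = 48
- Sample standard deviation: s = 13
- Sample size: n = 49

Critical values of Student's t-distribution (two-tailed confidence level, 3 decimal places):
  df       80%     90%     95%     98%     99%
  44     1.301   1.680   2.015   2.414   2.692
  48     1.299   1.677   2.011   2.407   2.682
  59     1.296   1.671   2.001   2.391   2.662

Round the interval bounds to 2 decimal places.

The population standard deviation σ is unknown (only the sample standard deviation s is given), so use a t-interval with df = n - 1 = 49 - 1 = 48.

For 90% confidence with df = 48, t* = 1.677 (from t-table)

Standard error: SE = s/√n = 13/√49 = 1.857143

Margin of error: E = t* × SE = 1.677 × 1.857143 = 3.1144

T-interval: x̄ ± E = 48 ± 3.1144 = (44.8856, 51.1144)

Rounded to 2 decimal places:

(44.89, 51.11)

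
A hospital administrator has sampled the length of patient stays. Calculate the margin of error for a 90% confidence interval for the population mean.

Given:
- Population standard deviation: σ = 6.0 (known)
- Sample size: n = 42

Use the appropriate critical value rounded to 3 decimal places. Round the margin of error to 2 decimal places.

The population standard deviation σ is known, so use the z-interval margin of error formula.

For 90% confidence, z* = 1.645 (from standard normal table)

Margin of error formula for z-interval: E = z* × σ/√n

E = 1.645 × 6.0/√42
  = 1.645 × 0.925820
  = 1.5230

Rounded to 2 decimal places:

1.52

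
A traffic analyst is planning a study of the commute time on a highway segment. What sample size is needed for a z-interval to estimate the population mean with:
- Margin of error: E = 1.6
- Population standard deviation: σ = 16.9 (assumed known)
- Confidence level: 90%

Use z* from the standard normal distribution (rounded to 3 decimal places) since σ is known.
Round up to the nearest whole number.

Using z* since population σ is known (z-interval formula).

For 90% confidence, z* = 1.645 (from standard normal table)

Sample size formula for z-interval: n = (z*σ/E)²

n = (1.645 × 16.9 / 1.6)²
  = (17.375312)²
  = 301.9015

Round up to the nearest whole number: n = 302

302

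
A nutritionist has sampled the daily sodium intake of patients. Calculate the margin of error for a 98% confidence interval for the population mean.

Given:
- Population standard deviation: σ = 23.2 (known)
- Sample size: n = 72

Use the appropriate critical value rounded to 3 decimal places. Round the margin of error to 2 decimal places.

The population standard deviation σ is known, so use the z-interval margin of error formula.

For 98% confidence, z* = 2.326 (from standard normal table)

Margin of error formula for z-interval: E = z* × σ/√n

E = 2.326 × 23.2/√72
  = 2.326 × 2.734146
  = 6.3596

Rounded to 2 decimal places:

6.36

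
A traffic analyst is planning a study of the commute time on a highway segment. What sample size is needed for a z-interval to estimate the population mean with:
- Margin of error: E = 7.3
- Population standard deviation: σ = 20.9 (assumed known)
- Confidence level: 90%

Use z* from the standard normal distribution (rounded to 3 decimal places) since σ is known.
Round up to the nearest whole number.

Using z* since population σ is known (z-interval formula).

For 90% confidence, z* = 1.645 (from standard normal table)

Sample size formula for z-interval: n = (z*σ/E)²

n = (1.645 × 20.9 / 7.3)²
  = (4.709658)²
  = 22.1809

Round up to the nearest whole number: n = 23

23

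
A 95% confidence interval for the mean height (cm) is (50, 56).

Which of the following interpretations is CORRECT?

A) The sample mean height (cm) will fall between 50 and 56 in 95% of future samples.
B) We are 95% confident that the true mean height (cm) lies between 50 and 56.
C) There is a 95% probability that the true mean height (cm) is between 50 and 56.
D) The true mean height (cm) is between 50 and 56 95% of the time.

A confidence interval represents our confidence in the procedure, not a probability statement about the parameter.

Key concept: If we repeated this sampling process many times and computed a 95% CI each time, about 95% of those intervals would contain the true population parameter.

For this specific interval (50, 56):
- Midpoint (point estimate): 53
- Margin of error: 3

The correct interpretation is the one stating confidence that the true parameter lies in the interval — option B.

B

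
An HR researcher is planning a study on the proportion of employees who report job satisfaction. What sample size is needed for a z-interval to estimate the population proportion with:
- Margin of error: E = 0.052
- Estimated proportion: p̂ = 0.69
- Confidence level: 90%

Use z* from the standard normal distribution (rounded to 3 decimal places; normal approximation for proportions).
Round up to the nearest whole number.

Using z* for proportion z-interval (normal approximation).

For 90% confidence, z* = 1.645 (from standard normal table)

Sample size formula for proportion z-interval: n = z*²p̂(1-p̂)/E²

n = 1.645² × 0.69 × 0.31 / 0.052²
  = 2.706025 × 0.2139 / 0.002704
  = 214.0602

Round up to the nearest whole number: n = 215

215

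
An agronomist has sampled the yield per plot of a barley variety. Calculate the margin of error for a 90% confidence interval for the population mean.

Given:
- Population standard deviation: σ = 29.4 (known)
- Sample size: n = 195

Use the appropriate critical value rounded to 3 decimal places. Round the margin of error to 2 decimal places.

The population standard deviation σ is known, so use the z-interval margin of error formula.

For 90% confidence, z* = 1.645 (from standard normal table)

Margin of error formula for z-interval: E = z* × σ/√n

E = 1.645 × 29.4/√195
  = 1.645 × 2.105378
  = 3.4633

Rounded to 2 decimal places:

3.46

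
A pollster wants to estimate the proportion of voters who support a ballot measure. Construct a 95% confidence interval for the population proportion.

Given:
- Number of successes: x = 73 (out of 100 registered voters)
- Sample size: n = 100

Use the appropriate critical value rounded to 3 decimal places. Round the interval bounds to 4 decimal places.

Sample proportion: p̂ = 73/100 = 0.730000

Check conditions for normal approximation:
  np̂ = 73 ≥ 10 ✓
  n(1-p̂) = 27 ≥ 10 ✓

The sample is large enough, so use a z-interval (normal approximation) for the proportion.

For 95% confidence, z* = 1.96 (from standard normal table)

Standard error: SE = √(p̂(1-p̂)/n) = √(0.730000×0.270000/100) = 0.04439595

Margin of error: E = z* × SE = 1.96 × 0.04439595 = 0.087016

Z-interval: p̂ ± E = 0.730000 ± 0.087016 = (0.642984, 0.817016)

Rounded to 4 decimal places:

(0.6430, 0.8170)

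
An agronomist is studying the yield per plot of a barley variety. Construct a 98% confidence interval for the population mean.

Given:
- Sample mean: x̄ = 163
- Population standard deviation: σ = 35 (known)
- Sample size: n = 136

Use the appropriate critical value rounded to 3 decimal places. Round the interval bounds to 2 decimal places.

The population standard deviation σ is known, so use a z-interval (standard normal critical value).

For 98% confidence, z* = 2.326 (from standard normal table)

Standard error: SE = σ/√n = 35/√136 = 3.001225

Margin of error: E = z* × SE = 2.326 × 3.001225 = 6.9808

Z-interval: x̄ ± E = 163 ± 6.9808 = (156.0192, 169.9808)

Rounded to 2 decimal places:

(156.02, 169.98)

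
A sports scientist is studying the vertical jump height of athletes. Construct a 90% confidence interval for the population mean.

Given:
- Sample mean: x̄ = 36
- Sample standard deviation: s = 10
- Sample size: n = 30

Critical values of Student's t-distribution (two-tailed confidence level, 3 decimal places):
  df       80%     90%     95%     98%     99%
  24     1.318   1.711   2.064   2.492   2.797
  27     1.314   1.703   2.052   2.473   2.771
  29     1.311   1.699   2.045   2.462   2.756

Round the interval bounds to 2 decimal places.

The population standard deviation σ is unknown (only the sample standard deviation s is given), so use a t-interval with df = n - 1 = 30 - 1 = 29.

For 90% confidence with df = 29, t* = 1.699 (from t-table)

Standard error: SE = s/√n = 10/√30 = 1.825742

Margin of error: E = t* × SE = 1.699 × 1.825742 = 3.1019

T-interval: x̄ ± E = 36 ± 3.1019 = (32.8981, 39.1019)

Rounded to 2 decimal places:

(32.90, 39.10)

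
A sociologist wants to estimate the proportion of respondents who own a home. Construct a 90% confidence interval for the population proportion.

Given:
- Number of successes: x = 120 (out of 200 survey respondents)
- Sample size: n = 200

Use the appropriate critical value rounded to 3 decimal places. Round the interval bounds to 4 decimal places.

Sample proportion: p̂ = 120/200 = 0.600000

Check conditions for normal approximation:
  np̂ = 120 ≥ 10 ✓
  n(1-p̂) = 80 ≥ 10 ✓

The sample is large enough, so use a z-interval (normal approximation) for the proportion.

For 90% confidence, z* = 1.645 (from standard normal table)

Standard error: SE = √(p̂(1-p̂)/n) = √(0.600000×0.400000/200) = 0.03464102

Margin of error: E = z* × SE = 1.645 × 0.03464102 = 0.056984

Z-interval: p̂ ± E = 0.600000 ± 0.056984 = (0.543016, 0.656984)

Rounded to 4 decimal places:

(0.5430, 0.6570)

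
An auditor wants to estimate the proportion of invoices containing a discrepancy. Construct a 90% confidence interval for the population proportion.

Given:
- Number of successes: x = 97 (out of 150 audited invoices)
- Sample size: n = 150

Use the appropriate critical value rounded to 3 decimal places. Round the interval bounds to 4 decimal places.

Sample proportion: p̂ = 97/150 = 0.646667

Check conditions for normal approximation:
  np̂ = 97 ≥ 10 ✓
  n(1-p̂) = 53 ≥ 10 ✓

The sample is large enough, so use a z-interval (normal approximation) for the proportion.

For 90% confidence, z* = 1.645 (from standard normal table)

Standard error: SE = √(p̂(1-p̂)/n) = √(0.646667×0.353333/150) = 0.03902895

Margin of error: E = z* × SE = 1.645 × 0.03902895 = 0.064203

Z-interval: p̂ ± E = 0.646667 ± 0.064203 = (0.582464, 0.710869)

Rounded to 4 decimal places:

(0.5825, 0.7109)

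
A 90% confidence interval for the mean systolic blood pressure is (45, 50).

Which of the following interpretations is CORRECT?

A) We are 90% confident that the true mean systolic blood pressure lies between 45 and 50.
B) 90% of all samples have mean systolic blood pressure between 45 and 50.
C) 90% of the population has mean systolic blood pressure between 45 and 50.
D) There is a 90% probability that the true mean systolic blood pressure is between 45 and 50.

A confidence interval represents our confidence in the procedure, not a probability statement about the parameter.

Key concept: If we repeated this sampling process many times and computed a 90% CI each time, about 90% of those intervals would contain the true population parameter.

For this specific interval (45, 50):
- Midpoint (point estimate): 47.5
- Margin of error: 2.5

The correct interpretation is the one stating confidence that the true parameter lies in the interval — option A.

A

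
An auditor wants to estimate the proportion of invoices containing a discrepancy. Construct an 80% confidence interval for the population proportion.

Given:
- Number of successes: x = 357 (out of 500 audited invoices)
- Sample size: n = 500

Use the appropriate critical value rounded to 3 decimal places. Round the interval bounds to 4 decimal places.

Sample proportion: p̂ = 357/500 = 0.714000

Check conditions for normal approximation:
  np̂ = 357 ≥ 10 ✓
  n(1-p̂) = 143 ≥ 10 ✓

The sample is large enough, so use a z-interval (normal approximation) for the proportion.

For 80% confidence, z* = 1.282 (from standard normal table)

Standard error: SE = √(p̂(1-p̂)/n) = √(0.714000×0.286000/500) = 0.02020911

Margin of error: E = z* × SE = 1.282 × 0.02020911 = 0.025908

Z-interval: p̂ ± E = 0.714000 ± 0.025908 = (0.688092, 0.739908)

Rounded to 4 decimal places:

(0.6881, 0.7399)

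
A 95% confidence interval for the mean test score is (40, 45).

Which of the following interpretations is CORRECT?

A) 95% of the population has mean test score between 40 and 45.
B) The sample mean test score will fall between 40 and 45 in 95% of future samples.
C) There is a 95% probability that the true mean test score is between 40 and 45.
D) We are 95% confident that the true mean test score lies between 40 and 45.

A confidence interval represents our confidence in the procedure, not a probability statement about the parameter.

Key concept: If we repeated this sampling process many times and computed a 95% CI each time, about 95% of those intervals would contain the true population parameter.

For this specific interval (40, 45):
- Midpoint (point estimate): 42.5
- Margin of error: 2.5

The correct interpretation is the one stating confidence that the true parameter lies in the interval — option D.

D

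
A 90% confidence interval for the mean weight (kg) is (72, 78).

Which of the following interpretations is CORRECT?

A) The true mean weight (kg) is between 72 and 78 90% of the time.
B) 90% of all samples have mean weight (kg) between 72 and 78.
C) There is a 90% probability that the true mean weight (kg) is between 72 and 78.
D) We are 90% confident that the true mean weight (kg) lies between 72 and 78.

A confidence interval represents our confidence in the procedure, not a probability statement about the parameter.

Key concept: If we repeated this sampling process many times and computed a 90% CI each time, about 90% of those intervals would contain the true population parameter.

For this specific interval (72, 78):
- Midpoint (point estimate): 75
- Margin of error: 3

The correct interpretation is the one stating confidence that the true parameter lies in the interval — option D.

D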